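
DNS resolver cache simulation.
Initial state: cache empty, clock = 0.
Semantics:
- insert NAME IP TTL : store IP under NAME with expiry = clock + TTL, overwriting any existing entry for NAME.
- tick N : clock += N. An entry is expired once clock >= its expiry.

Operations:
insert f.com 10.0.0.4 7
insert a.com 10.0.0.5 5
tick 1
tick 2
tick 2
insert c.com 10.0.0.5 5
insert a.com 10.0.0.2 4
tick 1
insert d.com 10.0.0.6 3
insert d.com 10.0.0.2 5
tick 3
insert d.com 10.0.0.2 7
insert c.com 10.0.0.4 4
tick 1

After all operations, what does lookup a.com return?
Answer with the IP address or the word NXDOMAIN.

Answer: NXDOMAIN

Derivation:
Op 1: insert f.com -> 10.0.0.4 (expiry=0+7=7). clock=0
Op 2: insert a.com -> 10.0.0.5 (expiry=0+5=5). clock=0
Op 3: tick 1 -> clock=1.
Op 4: tick 2 -> clock=3.
Op 5: tick 2 -> clock=5. purged={a.com}
Op 6: insert c.com -> 10.0.0.5 (expiry=5+5=10). clock=5
Op 7: insert a.com -> 10.0.0.2 (expiry=5+4=9). clock=5
Op 8: tick 1 -> clock=6.
Op 9: insert d.com -> 10.0.0.6 (expiry=6+3=9). clock=6
Op 10: insert d.com -> 10.0.0.2 (expiry=6+5=11). clock=6
Op 11: tick 3 -> clock=9. purged={a.com,f.com}
Op 12: insert d.com -> 10.0.0.2 (expiry=9+7=16). clock=9
Op 13: insert c.com -> 10.0.0.4 (expiry=9+4=13). clock=9
Op 14: tick 1 -> clock=10.
lookup a.com: not in cache (expired or never inserted)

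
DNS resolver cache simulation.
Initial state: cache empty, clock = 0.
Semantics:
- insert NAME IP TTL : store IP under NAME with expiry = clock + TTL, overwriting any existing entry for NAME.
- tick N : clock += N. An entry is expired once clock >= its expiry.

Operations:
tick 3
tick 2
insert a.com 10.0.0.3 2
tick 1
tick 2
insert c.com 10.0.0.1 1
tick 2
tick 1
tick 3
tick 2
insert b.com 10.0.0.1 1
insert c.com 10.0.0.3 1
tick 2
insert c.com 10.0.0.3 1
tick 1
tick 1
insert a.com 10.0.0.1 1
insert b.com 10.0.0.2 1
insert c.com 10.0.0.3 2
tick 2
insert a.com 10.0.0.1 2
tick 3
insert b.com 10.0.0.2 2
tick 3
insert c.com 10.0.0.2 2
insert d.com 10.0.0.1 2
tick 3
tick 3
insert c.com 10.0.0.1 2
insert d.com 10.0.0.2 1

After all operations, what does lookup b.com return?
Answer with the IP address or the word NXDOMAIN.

Op 1: tick 3 -> clock=3.
Op 2: tick 2 -> clock=5.
Op 3: insert a.com -> 10.0.0.3 (expiry=5+2=7). clock=5
Op 4: tick 1 -> clock=6.
Op 5: tick 2 -> clock=8. purged={a.com}
Op 6: insert c.com -> 10.0.0.1 (expiry=8+1=9). clock=8
Op 7: tick 2 -> clock=10. purged={c.com}
Op 8: tick 1 -> clock=11.
Op 9: tick 3 -> clock=14.
Op 10: tick 2 -> clock=16.
Op 11: insert b.com -> 10.0.0.1 (expiry=16+1=17). clock=16
Op 12: insert c.com -> 10.0.0.3 (expiry=16+1=17). clock=16
Op 13: tick 2 -> clock=18. purged={b.com,c.com}
Op 14: insert c.com -> 10.0.0.3 (expiry=18+1=19). clock=18
Op 15: tick 1 -> clock=19. purged={c.com}
Op 16: tick 1 -> clock=20.
Op 17: insert a.com -> 10.0.0.1 (expiry=20+1=21). clock=20
Op 18: insert b.com -> 10.0.0.2 (expiry=20+1=21). clock=20
Op 19: insert c.com -> 10.0.0.3 (expiry=20+2=22). clock=20
Op 20: tick 2 -> clock=22. purged={a.com,b.com,c.com}
Op 21: insert a.com -> 10.0.0.1 (expiry=22+2=24). clock=22
Op 22: tick 3 -> clock=25. purged={a.com}
Op 23: insert b.com -> 10.0.0.2 (expiry=25+2=27). clock=25
Op 24: tick 3 -> clock=28. purged={b.com}
Op 25: insert c.com -> 10.0.0.2 (expiry=28+2=30). clock=28
Op 26: insert d.com -> 10.0.0.1 (expiry=28+2=30). clock=28
Op 27: tick 3 -> clock=31. purged={c.com,d.com}
Op 28: tick 3 -> clock=34.
Op 29: insert c.com -> 10.0.0.1 (expiry=34+2=36). clock=34
Op 30: insert d.com -> 10.0.0.2 (expiry=34+1=35). clock=34
lookup b.com: not in cache (expired or never inserted)

Answer: NXDOMAIN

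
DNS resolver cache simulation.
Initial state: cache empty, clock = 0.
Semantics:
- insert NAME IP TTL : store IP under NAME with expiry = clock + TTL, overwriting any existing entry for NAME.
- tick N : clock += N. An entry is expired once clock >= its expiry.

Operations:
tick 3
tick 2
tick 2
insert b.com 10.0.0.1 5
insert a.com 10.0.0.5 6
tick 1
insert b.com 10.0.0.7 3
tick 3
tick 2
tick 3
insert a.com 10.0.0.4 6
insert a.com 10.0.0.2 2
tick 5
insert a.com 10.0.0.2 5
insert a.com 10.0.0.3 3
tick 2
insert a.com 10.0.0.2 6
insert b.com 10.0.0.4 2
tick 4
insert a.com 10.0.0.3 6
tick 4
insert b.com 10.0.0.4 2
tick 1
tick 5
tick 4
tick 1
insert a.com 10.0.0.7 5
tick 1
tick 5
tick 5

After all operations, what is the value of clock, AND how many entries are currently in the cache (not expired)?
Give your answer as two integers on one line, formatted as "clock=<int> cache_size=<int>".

Answer: clock=53 cache_size=0

Derivation:
Op 1: tick 3 -> clock=3.
Op 2: tick 2 -> clock=5.
Op 3: tick 2 -> clock=7.
Op 4: insert b.com -> 10.0.0.1 (expiry=7+5=12). clock=7
Op 5: insert a.com -> 10.0.0.5 (expiry=7+6=13). clock=7
Op 6: tick 1 -> clock=8.
Op 7: insert b.com -> 10.0.0.7 (expiry=8+3=11). clock=8
Op 8: tick 3 -> clock=11. purged={b.com}
Op 9: tick 2 -> clock=13. purged={a.com}
Op 10: tick 3 -> clock=16.
Op 11: insert a.com -> 10.0.0.4 (expiry=16+6=22). clock=16
Op 12: insert a.com -> 10.0.0.2 (expiry=16+2=18). clock=16
Op 13: tick 5 -> clock=21. purged={a.com}
Op 14: insert a.com -> 10.0.0.2 (expiry=21+5=26). clock=21
Op 15: insert a.com -> 10.0.0.3 (expiry=21+3=24). clock=21
Op 16: tick 2 -> clock=23.
Op 17: insert a.com -> 10.0.0.2 (expiry=23+6=29). clock=23
Op 18: insert b.com -> 10.0.0.4 (expiry=23+2=25). clock=23
Op 19: tick 4 -> clock=27. purged={b.com}
Op 20: insert a.com -> 10.0.0.3 (expiry=27+6=33). clock=27
Op 21: tick 4 -> clock=31.
Op 22: insert b.com -> 10.0.0.4 (expiry=31+2=33). clock=31
Op 23: tick 1 -> clock=32.
Op 24: tick 5 -> clock=37. purged={a.com,b.com}
Op 25: tick 4 -> clock=41.
Op 26: tick 1 -> clock=42.
Op 27: insert a.com -> 10.0.0.7 (expiry=42+5=47). clock=42
Op 28: tick 1 -> clock=43.
Op 29: tick 5 -> clock=48. purged={a.com}
Op 30: tick 5 -> clock=53.
Final clock = 53
Final cache (unexpired): {} -> size=0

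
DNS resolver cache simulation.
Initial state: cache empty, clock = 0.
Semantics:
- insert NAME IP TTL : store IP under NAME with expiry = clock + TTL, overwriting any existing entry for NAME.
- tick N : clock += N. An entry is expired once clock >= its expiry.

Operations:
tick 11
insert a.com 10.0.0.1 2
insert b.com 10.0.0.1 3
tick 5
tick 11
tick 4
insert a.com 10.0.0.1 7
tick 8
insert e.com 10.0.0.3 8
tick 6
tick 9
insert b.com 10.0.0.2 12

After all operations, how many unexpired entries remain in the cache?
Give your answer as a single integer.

Op 1: tick 11 -> clock=11.
Op 2: insert a.com -> 10.0.0.1 (expiry=11+2=13). clock=11
Op 3: insert b.com -> 10.0.0.1 (expiry=11+3=14). clock=11
Op 4: tick 5 -> clock=16. purged={a.com,b.com}
Op 5: tick 11 -> clock=27.
Op 6: tick 4 -> clock=31.
Op 7: insert a.com -> 10.0.0.1 (expiry=31+7=38). clock=31
Op 8: tick 8 -> clock=39. purged={a.com}
Op 9: insert e.com -> 10.0.0.3 (expiry=39+8=47). clock=39
Op 10: tick 6 -> clock=45.
Op 11: tick 9 -> clock=54. purged={e.com}
Op 12: insert b.com -> 10.0.0.2 (expiry=54+12=66). clock=54
Final cache (unexpired): {b.com} -> size=1

Answer: 1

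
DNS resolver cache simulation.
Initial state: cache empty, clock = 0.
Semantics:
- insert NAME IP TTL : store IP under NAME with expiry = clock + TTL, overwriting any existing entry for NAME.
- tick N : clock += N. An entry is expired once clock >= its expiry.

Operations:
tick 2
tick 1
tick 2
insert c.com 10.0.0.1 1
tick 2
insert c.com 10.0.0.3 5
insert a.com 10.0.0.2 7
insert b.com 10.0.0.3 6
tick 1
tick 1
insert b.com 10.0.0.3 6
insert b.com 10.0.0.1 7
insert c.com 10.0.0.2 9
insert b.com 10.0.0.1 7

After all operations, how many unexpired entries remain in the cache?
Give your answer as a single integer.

Answer: 3

Derivation:
Op 1: tick 2 -> clock=2.
Op 2: tick 1 -> clock=3.
Op 3: tick 2 -> clock=5.
Op 4: insert c.com -> 10.0.0.1 (expiry=5+1=6). clock=5
Op 5: tick 2 -> clock=7. purged={c.com}
Op 6: insert c.com -> 10.0.0.3 (expiry=7+5=12). clock=7
Op 7: insert a.com -> 10.0.0.2 (expiry=7+7=14). clock=7
Op 8: insert b.com -> 10.0.0.3 (expiry=7+6=13). clock=7
Op 9: tick 1 -> clock=8.
Op 10: tick 1 -> clock=9.
Op 11: insert b.com -> 10.0.0.3 (expiry=9+6=15). clock=9
Op 12: insert b.com -> 10.0.0.1 (expiry=9+7=16). clock=9
Op 13: insert c.com -> 10.0.0.2 (expiry=9+9=18). clock=9
Op 14: insert b.com -> 10.0.0.1 (expiry=9+7=16). clock=9
Final cache (unexpired): {a.com,b.com,c.com} -> size=3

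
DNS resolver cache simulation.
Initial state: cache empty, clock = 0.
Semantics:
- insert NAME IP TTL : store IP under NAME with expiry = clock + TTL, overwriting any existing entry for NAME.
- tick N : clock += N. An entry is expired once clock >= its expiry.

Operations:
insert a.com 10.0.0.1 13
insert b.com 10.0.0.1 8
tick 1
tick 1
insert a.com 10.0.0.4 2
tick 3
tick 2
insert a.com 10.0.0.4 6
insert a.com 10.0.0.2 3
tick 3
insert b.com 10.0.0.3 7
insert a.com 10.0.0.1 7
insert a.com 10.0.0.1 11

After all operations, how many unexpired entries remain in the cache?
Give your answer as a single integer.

Op 1: insert a.com -> 10.0.0.1 (expiry=0+13=13). clock=0
Op 2: insert b.com -> 10.0.0.1 (expiry=0+8=8). clock=0
Op 3: tick 1 -> clock=1.
Op 4: tick 1 -> clock=2.
Op 5: insert a.com -> 10.0.0.4 (expiry=2+2=4). clock=2
Op 6: tick 3 -> clock=5. purged={a.com}
Op 7: tick 2 -> clock=7.
Op 8: insert a.com -> 10.0.0.4 (expiry=7+6=13). clock=7
Op 9: insert a.com -> 10.0.0.2 (expiry=7+3=10). clock=7
Op 10: tick 3 -> clock=10. purged={a.com,b.com}
Op 11: insert b.com -> 10.0.0.3 (expiry=10+7=17). clock=10
Op 12: insert a.com -> 10.0.0.1 (expiry=10+7=17). clock=10
Op 13: insert a.com -> 10.0.0.1 (expiry=10+11=21). clock=10
Final cache (unexpired): {a.com,b.com} -> size=2

Answer: 2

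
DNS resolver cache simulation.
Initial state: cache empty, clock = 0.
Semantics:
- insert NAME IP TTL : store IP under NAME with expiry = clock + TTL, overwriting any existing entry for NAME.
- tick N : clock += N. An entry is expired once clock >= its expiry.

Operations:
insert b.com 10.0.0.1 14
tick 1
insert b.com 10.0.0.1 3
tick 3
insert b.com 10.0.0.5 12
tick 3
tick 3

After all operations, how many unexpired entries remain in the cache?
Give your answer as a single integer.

Op 1: insert b.com -> 10.0.0.1 (expiry=0+14=14). clock=0
Op 2: tick 1 -> clock=1.
Op 3: insert b.com -> 10.0.0.1 (expiry=1+3=4). clock=1
Op 4: tick 3 -> clock=4. purged={b.com}
Op 5: insert b.com -> 10.0.0.5 (expiry=4+12=16). clock=4
Op 6: tick 3 -> clock=7.
Op 7: tick 3 -> clock=10.
Final cache (unexpired): {b.com} -> size=1

Answer: 1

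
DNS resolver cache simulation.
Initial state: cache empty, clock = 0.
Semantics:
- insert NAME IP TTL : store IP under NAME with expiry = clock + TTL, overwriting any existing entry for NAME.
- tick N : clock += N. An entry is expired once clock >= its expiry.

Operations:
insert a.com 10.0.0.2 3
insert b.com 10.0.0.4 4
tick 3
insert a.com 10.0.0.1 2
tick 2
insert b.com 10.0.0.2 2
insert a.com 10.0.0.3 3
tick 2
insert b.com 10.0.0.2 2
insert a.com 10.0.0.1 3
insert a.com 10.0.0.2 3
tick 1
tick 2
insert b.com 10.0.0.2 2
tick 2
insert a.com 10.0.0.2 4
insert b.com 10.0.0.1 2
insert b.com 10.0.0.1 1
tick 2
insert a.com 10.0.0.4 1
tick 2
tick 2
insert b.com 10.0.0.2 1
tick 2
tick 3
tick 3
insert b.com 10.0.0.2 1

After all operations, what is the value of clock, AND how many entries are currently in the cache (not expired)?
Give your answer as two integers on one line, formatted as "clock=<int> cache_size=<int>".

Answer: clock=26 cache_size=1

Derivation:
Op 1: insert a.com -> 10.0.0.2 (expiry=0+3=3). clock=0
Op 2: insert b.com -> 10.0.0.4 (expiry=0+4=4). clock=0
Op 3: tick 3 -> clock=3. purged={a.com}
Op 4: insert a.com -> 10.0.0.1 (expiry=3+2=5). clock=3
Op 5: tick 2 -> clock=5. purged={a.com,b.com}
Op 6: insert b.com -> 10.0.0.2 (expiry=5+2=7). clock=5
Op 7: insert a.com -> 10.0.0.3 (expiry=5+3=8). clock=5
Op 8: tick 2 -> clock=7. purged={b.com}
Op 9: insert b.com -> 10.0.0.2 (expiry=7+2=9). clock=7
Op 10: insert a.com -> 10.0.0.1 (expiry=7+3=10). clock=7
Op 11: insert a.com -> 10.0.0.2 (expiry=7+3=10). clock=7
Op 12: tick 1 -> clock=8.
Op 13: tick 2 -> clock=10. purged={a.com,b.com}
Op 14: insert b.com -> 10.0.0.2 (expiry=10+2=12). clock=10
Op 15: tick 2 -> clock=12. purged={b.com}
Op 16: insert a.com -> 10.0.0.2 (expiry=12+4=16). clock=12
Op 17: insert b.com -> 10.0.0.1 (expiry=12+2=14). clock=12
Op 18: insert b.com -> 10.0.0.1 (expiry=12+1=13). clock=12
Op 19: tick 2 -> clock=14. purged={b.com}
Op 20: insert a.com -> 10.0.0.4 (expiry=14+1=15). clock=14
Op 21: tick 2 -> clock=16. purged={a.com}
Op 22: tick 2 -> clock=18.
Op 23: insert b.com -> 10.0.0.2 (expiry=18+1=19). clock=18
Op 24: tick 2 -> clock=20. purged={b.com}
Op 25: tick 3 -> clock=23.
Op 26: tick 3 -> clock=26.
Op 27: insert b.com -> 10.0.0.2 (expiry=26+1=27). clock=26
Final clock = 26
Final cache (unexpired): {b.com} -> size=1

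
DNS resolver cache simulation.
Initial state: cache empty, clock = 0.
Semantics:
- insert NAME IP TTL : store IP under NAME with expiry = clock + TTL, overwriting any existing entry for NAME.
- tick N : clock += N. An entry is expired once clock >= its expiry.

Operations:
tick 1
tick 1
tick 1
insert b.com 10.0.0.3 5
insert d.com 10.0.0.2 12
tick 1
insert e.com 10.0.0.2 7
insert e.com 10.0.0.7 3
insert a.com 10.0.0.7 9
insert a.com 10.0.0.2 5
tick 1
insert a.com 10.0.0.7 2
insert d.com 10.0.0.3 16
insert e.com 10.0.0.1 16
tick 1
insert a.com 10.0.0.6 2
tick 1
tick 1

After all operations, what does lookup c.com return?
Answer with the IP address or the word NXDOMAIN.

Op 1: tick 1 -> clock=1.
Op 2: tick 1 -> clock=2.
Op 3: tick 1 -> clock=3.
Op 4: insert b.com -> 10.0.0.3 (expiry=3+5=8). clock=3
Op 5: insert d.com -> 10.0.0.2 (expiry=3+12=15). clock=3
Op 6: tick 1 -> clock=4.
Op 7: insert e.com -> 10.0.0.2 (expiry=4+7=11). clock=4
Op 8: insert e.com -> 10.0.0.7 (expiry=4+3=7). clock=4
Op 9: insert a.com -> 10.0.0.7 (expiry=4+9=13). clock=4
Op 10: insert a.com -> 10.0.0.2 (expiry=4+5=9). clock=4
Op 11: tick 1 -> clock=5.
Op 12: insert a.com -> 10.0.0.7 (expiry=5+2=7). clock=5
Op 13: insert d.com -> 10.0.0.3 (expiry=5+16=21). clock=5
Op 14: insert e.com -> 10.0.0.1 (expiry=5+16=21). clock=5
Op 15: tick 1 -> clock=6.
Op 16: insert a.com -> 10.0.0.6 (expiry=6+2=8). clock=6
Op 17: tick 1 -> clock=7.
Op 18: tick 1 -> clock=8. purged={a.com,b.com}
lookup c.com: not in cache (expired or never inserted)

Answer: NXDOMAIN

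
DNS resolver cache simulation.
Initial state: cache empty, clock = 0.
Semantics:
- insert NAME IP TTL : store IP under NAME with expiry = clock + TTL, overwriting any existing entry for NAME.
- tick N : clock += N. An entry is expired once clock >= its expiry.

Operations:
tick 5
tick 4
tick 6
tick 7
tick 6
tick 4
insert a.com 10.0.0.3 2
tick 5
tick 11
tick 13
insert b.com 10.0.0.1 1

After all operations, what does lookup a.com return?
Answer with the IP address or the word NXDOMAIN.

Answer: NXDOMAIN

Derivation:
Op 1: tick 5 -> clock=5.
Op 2: tick 4 -> clock=9.
Op 3: tick 6 -> clock=15.
Op 4: tick 7 -> clock=22.
Op 5: tick 6 -> clock=28.
Op 6: tick 4 -> clock=32.
Op 7: insert a.com -> 10.0.0.3 (expiry=32+2=34). clock=32
Op 8: tick 5 -> clock=37. purged={a.com}
Op 9: tick 11 -> clock=48.
Op 10: tick 13 -> clock=61.
Op 11: insert b.com -> 10.0.0.1 (expiry=61+1=62). clock=61
lookup a.com: not in cache (expired or never inserted)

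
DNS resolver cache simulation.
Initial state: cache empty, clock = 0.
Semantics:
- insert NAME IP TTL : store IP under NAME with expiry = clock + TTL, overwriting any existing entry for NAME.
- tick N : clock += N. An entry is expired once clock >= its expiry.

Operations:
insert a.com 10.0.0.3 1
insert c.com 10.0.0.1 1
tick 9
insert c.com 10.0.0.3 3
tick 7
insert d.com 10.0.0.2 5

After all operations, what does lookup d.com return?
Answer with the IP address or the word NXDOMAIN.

Op 1: insert a.com -> 10.0.0.3 (expiry=0+1=1). clock=0
Op 2: insert c.com -> 10.0.0.1 (expiry=0+1=1). clock=0
Op 3: tick 9 -> clock=9. purged={a.com,c.com}
Op 4: insert c.com -> 10.0.0.3 (expiry=9+3=12). clock=9
Op 5: tick 7 -> clock=16. purged={c.com}
Op 6: insert d.com -> 10.0.0.2 (expiry=16+5=21). clock=16
lookup d.com: present, ip=10.0.0.2 expiry=21 > clock=16

Answer: 10.0.0.2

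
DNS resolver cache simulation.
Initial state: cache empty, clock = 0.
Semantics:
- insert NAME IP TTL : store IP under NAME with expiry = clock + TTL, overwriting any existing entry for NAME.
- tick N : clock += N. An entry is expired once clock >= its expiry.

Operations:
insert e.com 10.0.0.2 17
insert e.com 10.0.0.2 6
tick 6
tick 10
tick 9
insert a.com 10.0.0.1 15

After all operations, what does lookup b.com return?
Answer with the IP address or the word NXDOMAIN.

Answer: NXDOMAIN

Derivation:
Op 1: insert e.com -> 10.0.0.2 (expiry=0+17=17). clock=0
Op 2: insert e.com -> 10.0.0.2 (expiry=0+6=6). clock=0
Op 3: tick 6 -> clock=6. purged={e.com}
Op 4: tick 10 -> clock=16.
Op 5: tick 9 -> clock=25.
Op 6: insert a.com -> 10.0.0.1 (expiry=25+15=40). clock=25
lookup b.com: not in cache (expired or never inserted)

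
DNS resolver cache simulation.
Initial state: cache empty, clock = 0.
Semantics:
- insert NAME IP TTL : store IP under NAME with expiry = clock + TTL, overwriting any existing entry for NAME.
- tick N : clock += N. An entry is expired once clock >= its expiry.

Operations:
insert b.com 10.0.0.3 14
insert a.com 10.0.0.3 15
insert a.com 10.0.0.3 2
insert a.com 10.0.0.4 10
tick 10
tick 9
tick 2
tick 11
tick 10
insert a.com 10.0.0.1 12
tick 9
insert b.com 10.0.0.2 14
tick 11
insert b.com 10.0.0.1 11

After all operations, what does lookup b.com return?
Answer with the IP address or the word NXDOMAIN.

Answer: 10.0.0.1

Derivation:
Op 1: insert b.com -> 10.0.0.3 (expiry=0+14=14). clock=0
Op 2: insert a.com -> 10.0.0.3 (expiry=0+15=15). clock=0
Op 3: insert a.com -> 10.0.0.3 (expiry=0+2=2). clock=0
Op 4: insert a.com -> 10.0.0.4 (expiry=0+10=10). clock=0
Op 5: tick 10 -> clock=10. purged={a.com}
Op 6: tick 9 -> clock=19. purged={b.com}
Op 7: tick 2 -> clock=21.
Op 8: tick 11 -> clock=32.
Op 9: tick 10 -> clock=42.
Op 10: insert a.com -> 10.0.0.1 (expiry=42+12=54). clock=42
Op 11: tick 9 -> clock=51.
Op 12: insert b.com -> 10.0.0.2 (expiry=51+14=65). clock=51
Op 13: tick 11 -> clock=62. purged={a.com}
Op 14: insert b.com -> 10.0.0.1 (expiry=62+11=73). clock=62
lookup b.com: present, ip=10.0.0.1 expiry=73 > clock=62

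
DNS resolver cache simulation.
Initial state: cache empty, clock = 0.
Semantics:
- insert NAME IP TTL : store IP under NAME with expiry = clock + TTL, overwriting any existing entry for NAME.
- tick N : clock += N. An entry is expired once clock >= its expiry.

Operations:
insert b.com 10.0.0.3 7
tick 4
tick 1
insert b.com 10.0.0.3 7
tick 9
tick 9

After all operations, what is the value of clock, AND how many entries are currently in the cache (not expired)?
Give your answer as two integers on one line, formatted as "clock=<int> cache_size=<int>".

Answer: clock=23 cache_size=0

Derivation:
Op 1: insert b.com -> 10.0.0.3 (expiry=0+7=7). clock=0
Op 2: tick 4 -> clock=4.
Op 3: tick 1 -> clock=5.
Op 4: insert b.com -> 10.0.0.3 (expiry=5+7=12). clock=5
Op 5: tick 9 -> clock=14. purged={b.com}
Op 6: tick 9 -> clock=23.
Final clock = 23
Final cache (unexpired): {} -> size=0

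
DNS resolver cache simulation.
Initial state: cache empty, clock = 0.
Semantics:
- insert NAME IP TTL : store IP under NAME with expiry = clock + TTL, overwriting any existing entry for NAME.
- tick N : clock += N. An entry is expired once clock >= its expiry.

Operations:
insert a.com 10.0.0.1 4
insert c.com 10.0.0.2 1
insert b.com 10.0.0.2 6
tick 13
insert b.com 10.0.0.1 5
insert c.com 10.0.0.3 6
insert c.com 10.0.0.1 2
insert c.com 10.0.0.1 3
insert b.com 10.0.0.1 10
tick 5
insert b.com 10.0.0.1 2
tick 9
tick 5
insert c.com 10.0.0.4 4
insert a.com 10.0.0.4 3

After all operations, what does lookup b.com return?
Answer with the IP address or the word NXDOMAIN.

Answer: NXDOMAIN

Derivation:
Op 1: insert a.com -> 10.0.0.1 (expiry=0+4=4). clock=0
Op 2: insert c.com -> 10.0.0.2 (expiry=0+1=1). clock=0
Op 3: insert b.com -> 10.0.0.2 (expiry=0+6=6). clock=0
Op 4: tick 13 -> clock=13. purged={a.com,b.com,c.com}
Op 5: insert b.com -> 10.0.0.1 (expiry=13+5=18). clock=13
Op 6: insert c.com -> 10.0.0.3 (expiry=13+6=19). clock=13
Op 7: insert c.com -> 10.0.0.1 (expiry=13+2=15). clock=13
Op 8: insert c.com -> 10.0.0.1 (expiry=13+3=16). clock=13
Op 9: insert b.com -> 10.0.0.1 (expiry=13+10=23). clock=13
Op 10: tick 5 -> clock=18. purged={c.com}
Op 11: insert b.com -> 10.0.0.1 (expiry=18+2=20). clock=18
Op 12: tick 9 -> clock=27. purged={b.com}
Op 13: tick 5 -> clock=32.
Op 14: insert c.com -> 10.0.0.4 (expiry=32+4=36). clock=32
Op 15: insert a.com -> 10.0.0.4 (expiry=32+3=35). clock=32
lookup b.com: not in cache (expired or never inserted)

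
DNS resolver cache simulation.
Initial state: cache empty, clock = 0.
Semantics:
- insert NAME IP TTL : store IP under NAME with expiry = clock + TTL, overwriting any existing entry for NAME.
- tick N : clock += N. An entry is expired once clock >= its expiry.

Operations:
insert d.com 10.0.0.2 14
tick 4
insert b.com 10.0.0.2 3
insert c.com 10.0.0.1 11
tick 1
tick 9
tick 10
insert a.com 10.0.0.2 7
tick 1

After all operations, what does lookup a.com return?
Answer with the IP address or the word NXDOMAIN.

Answer: 10.0.0.2

Derivation:
Op 1: insert d.com -> 10.0.0.2 (expiry=0+14=14). clock=0
Op 2: tick 4 -> clock=4.
Op 3: insert b.com -> 10.0.0.2 (expiry=4+3=7). clock=4
Op 4: insert c.com -> 10.0.0.1 (expiry=4+11=15). clock=4
Op 5: tick 1 -> clock=5.
Op 6: tick 9 -> clock=14. purged={b.com,d.com}
Op 7: tick 10 -> clock=24. purged={c.com}
Op 8: insert a.com -> 10.0.0.2 (expiry=24+7=31). clock=24
Op 9: tick 1 -> clock=25.
lookup a.com: present, ip=10.0.0.2 expiry=31 > clock=25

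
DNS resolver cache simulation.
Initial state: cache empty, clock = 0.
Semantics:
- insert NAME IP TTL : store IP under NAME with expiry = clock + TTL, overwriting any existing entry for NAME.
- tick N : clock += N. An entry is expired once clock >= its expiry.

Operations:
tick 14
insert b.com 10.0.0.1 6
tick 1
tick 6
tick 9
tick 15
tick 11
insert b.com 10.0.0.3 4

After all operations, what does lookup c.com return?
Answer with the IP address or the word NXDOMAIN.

Op 1: tick 14 -> clock=14.
Op 2: insert b.com -> 10.0.0.1 (expiry=14+6=20). clock=14
Op 3: tick 1 -> clock=15.
Op 4: tick 6 -> clock=21. purged={b.com}
Op 5: tick 9 -> clock=30.
Op 6: tick 15 -> clock=45.
Op 7: tick 11 -> clock=56.
Op 8: insert b.com -> 10.0.0.3 (expiry=56+4=60). clock=56
lookup c.com: not in cache (expired or never inserted)

Answer: NXDOMAIN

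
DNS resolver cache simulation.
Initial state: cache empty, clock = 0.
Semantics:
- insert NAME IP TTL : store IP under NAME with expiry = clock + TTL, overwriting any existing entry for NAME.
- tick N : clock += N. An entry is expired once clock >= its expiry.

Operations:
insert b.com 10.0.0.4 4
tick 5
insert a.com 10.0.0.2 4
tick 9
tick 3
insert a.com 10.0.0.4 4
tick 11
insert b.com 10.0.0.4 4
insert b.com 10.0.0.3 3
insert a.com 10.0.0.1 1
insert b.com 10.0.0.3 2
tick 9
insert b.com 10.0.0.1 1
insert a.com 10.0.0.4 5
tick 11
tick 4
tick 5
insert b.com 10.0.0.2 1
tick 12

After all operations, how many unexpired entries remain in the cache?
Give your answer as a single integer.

Op 1: insert b.com -> 10.0.0.4 (expiry=0+4=4). clock=0
Op 2: tick 5 -> clock=5. purged={b.com}
Op 3: insert a.com -> 10.0.0.2 (expiry=5+4=9). clock=5
Op 4: tick 9 -> clock=14. purged={a.com}
Op 5: tick 3 -> clock=17.
Op 6: insert a.com -> 10.0.0.4 (expiry=17+4=21). clock=17
Op 7: tick 11 -> clock=28. purged={a.com}
Op 8: insert b.com -> 10.0.0.4 (expiry=28+4=32). clock=28
Op 9: insert b.com -> 10.0.0.3 (expiry=28+3=31). clock=28
Op 10: insert a.com -> 10.0.0.1 (expiry=28+1=29). clock=28
Op 11: insert b.com -> 10.0.0.3 (expiry=28+2=30). clock=28
Op 12: tick 9 -> clock=37. purged={a.com,b.com}
Op 13: insert b.com -> 10.0.0.1 (expiry=37+1=38). clock=37
Op 14: insert a.com -> 10.0.0.4 (expiry=37+5=42). clock=37
Op 15: tick 11 -> clock=48. purged={a.com,b.com}
Op 16: tick 4 -> clock=52.
Op 17: tick 5 -> clock=57.
Op 18: insert b.com -> 10.0.0.2 (expiry=57+1=58). clock=57
Op 19: tick 12 -> clock=69. purged={b.com}
Final cache (unexpired): {} -> size=0

Answer: 0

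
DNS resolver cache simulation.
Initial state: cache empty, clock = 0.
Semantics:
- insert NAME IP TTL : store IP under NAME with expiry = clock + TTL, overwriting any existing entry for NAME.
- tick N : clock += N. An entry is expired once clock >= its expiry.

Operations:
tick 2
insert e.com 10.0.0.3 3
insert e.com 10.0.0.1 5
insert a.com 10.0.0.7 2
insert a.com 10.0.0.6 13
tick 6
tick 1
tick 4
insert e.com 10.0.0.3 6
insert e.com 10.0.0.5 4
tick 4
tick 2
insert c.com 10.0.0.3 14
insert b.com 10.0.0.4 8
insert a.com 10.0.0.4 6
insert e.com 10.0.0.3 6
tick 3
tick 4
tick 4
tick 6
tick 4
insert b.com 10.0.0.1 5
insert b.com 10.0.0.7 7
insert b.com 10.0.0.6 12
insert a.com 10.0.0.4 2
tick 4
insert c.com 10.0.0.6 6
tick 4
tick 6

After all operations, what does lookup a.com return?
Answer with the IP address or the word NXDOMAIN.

Answer: NXDOMAIN

Derivation:
Op 1: tick 2 -> clock=2.
Op 2: insert e.com -> 10.0.0.3 (expiry=2+3=5). clock=2
Op 3: insert e.com -> 10.0.0.1 (expiry=2+5=7). clock=2
Op 4: insert a.com -> 10.0.0.7 (expiry=2+2=4). clock=2
Op 5: insert a.com -> 10.0.0.6 (expiry=2+13=15). clock=2
Op 6: tick 6 -> clock=8. purged={e.com}
Op 7: tick 1 -> clock=9.
Op 8: tick 4 -> clock=13.
Op 9: insert e.com -> 10.0.0.3 (expiry=13+6=19). clock=13
Op 10: insert e.com -> 10.0.0.5 (expiry=13+4=17). clock=13
Op 11: tick 4 -> clock=17. purged={a.com,e.com}
Op 12: tick 2 -> clock=19.
Op 13: insert c.com -> 10.0.0.3 (expiry=19+14=33). clock=19
Op 14: insert b.com -> 10.0.0.4 (expiry=19+8=27). clock=19
Op 15: insert a.com -> 10.0.0.4 (expiry=19+6=25). clock=19
Op 16: insert e.com -> 10.0.0.3 (expiry=19+6=25). clock=19
Op 17: tick 3 -> clock=22.
Op 18: tick 4 -> clock=26. purged={a.com,e.com}
Op 19: tick 4 -> clock=30. purged={b.com}
Op 20: tick 6 -> clock=36. purged={c.com}
Op 21: tick 4 -> clock=40.
Op 22: insert b.com -> 10.0.0.1 (expiry=40+5=45). clock=40
Op 23: insert b.com -> 10.0.0.7 (expiry=40+7=47). clock=40
Op 24: insert b.com -> 10.0.0.6 (expiry=40+12=52). clock=40
Op 25: insert a.com -> 10.0.0.4 (expiry=40+2=42). clock=40
Op 26: tick 4 -> clock=44. purged={a.com}
Op 27: insert c.com -> 10.0.0.6 (expiry=44+6=50). clock=44
Op 28: tick 4 -> clock=48.
Op 29: tick 6 -> clock=54. purged={b.com,c.com}
lookup a.com: not in cache (expired or never inserted)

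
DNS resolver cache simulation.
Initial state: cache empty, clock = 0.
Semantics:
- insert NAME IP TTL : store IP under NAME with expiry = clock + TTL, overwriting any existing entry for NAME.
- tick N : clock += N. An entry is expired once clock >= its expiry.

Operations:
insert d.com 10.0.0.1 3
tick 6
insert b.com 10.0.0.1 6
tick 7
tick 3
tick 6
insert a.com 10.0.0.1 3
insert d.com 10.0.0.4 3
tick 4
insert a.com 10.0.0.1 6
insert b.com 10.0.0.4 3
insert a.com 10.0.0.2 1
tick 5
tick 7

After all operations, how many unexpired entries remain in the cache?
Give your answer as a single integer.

Answer: 0

Derivation:
Op 1: insert d.com -> 10.0.0.1 (expiry=0+3=3). clock=0
Op 2: tick 6 -> clock=6. purged={d.com}
Op 3: insert b.com -> 10.0.0.1 (expiry=6+6=12). clock=6
Op 4: tick 7 -> clock=13. purged={b.com}
Op 5: tick 3 -> clock=16.
Op 6: tick 6 -> clock=22.
Op 7: insert a.com -> 10.0.0.1 (expiry=22+3=25). clock=22
Op 8: insert d.com -> 10.0.0.4 (expiry=22+3=25). clock=22
Op 9: tick 4 -> clock=26. purged={a.com,d.com}
Op 10: insert a.com -> 10.0.0.1 (expiry=26+6=32). clock=26
Op 11: insert b.com -> 10.0.0.4 (expiry=26+3=29). clock=26
Op 12: insert a.com -> 10.0.0.2 (expiry=26+1=27). clock=26
Op 13: tick 5 -> clock=31. purged={a.com,b.com}
Op 14: tick 7 -> clock=38.
Final cache (unexpired): {} -> size=0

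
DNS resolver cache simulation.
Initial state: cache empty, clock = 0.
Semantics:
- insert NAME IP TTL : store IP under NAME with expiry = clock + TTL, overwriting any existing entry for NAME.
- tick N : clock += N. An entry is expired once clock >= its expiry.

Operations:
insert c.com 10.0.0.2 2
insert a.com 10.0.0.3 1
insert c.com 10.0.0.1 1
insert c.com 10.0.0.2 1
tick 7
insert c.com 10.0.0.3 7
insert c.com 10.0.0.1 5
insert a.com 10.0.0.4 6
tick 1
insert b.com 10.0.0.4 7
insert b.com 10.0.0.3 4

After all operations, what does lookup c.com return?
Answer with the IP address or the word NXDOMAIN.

Op 1: insert c.com -> 10.0.0.2 (expiry=0+2=2). clock=0
Op 2: insert a.com -> 10.0.0.3 (expiry=0+1=1). clock=0
Op 3: insert c.com -> 10.0.0.1 (expiry=0+1=1). clock=0
Op 4: insert c.com -> 10.0.0.2 (expiry=0+1=1). clock=0
Op 5: tick 7 -> clock=7. purged={a.com,c.com}
Op 6: insert c.com -> 10.0.0.3 (expiry=7+7=14). clock=7
Op 7: insert c.com -> 10.0.0.1 (expiry=7+5=12). clock=7
Op 8: insert a.com -> 10.0.0.4 (expiry=7+6=13). clock=7
Op 9: tick 1 -> clock=8.
Op 10: insert b.com -> 10.0.0.4 (expiry=8+7=15). clock=8
Op 11: insert b.com -> 10.0.0.3 (expiry=8+4=12). clock=8
lookup c.com: present, ip=10.0.0.1 expiry=12 > clock=8

Answer: 10.0.0.1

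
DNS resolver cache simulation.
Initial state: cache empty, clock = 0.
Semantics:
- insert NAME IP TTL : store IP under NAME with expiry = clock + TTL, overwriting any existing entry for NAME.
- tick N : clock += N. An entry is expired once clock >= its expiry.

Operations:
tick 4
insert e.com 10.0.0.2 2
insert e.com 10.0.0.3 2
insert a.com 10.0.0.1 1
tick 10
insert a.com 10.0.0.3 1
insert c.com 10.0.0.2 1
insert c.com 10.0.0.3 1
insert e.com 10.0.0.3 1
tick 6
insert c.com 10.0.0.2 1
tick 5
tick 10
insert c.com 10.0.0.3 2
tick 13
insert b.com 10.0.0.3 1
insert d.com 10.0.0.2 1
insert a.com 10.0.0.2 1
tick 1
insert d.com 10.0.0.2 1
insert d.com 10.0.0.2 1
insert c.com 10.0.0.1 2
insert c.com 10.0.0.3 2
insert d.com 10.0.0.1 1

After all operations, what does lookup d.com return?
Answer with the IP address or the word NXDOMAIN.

Op 1: tick 4 -> clock=4.
Op 2: insert e.com -> 10.0.0.2 (expiry=4+2=6). clock=4
Op 3: insert e.com -> 10.0.0.3 (expiry=4+2=6). clock=4
Op 4: insert a.com -> 10.0.0.1 (expiry=4+1=5). clock=4
Op 5: tick 10 -> clock=14. purged={a.com,e.com}
Op 6: insert a.com -> 10.0.0.3 (expiry=14+1=15). clock=14
Op 7: insert c.com -> 10.0.0.2 (expiry=14+1=15). clock=14
Op 8: insert c.com -> 10.0.0.3 (expiry=14+1=15). clock=14
Op 9: insert e.com -> 10.0.0.3 (expiry=14+1=15). clock=14
Op 10: tick 6 -> clock=20. purged={a.com,c.com,e.com}
Op 11: insert c.com -> 10.0.0.2 (expiry=20+1=21). clock=20
Op 12: tick 5 -> clock=25. purged={c.com}
Op 13: tick 10 -> clock=35.
Op 14: insert c.com -> 10.0.0.3 (expiry=35+2=37). clock=35
Op 15: tick 13 -> clock=48. purged={c.com}
Op 16: insert b.com -> 10.0.0.3 (expiry=48+1=49). clock=48
Op 17: insert d.com -> 10.0.0.2 (expiry=48+1=49). clock=48
Op 18: insert a.com -> 10.0.0.2 (expiry=48+1=49). clock=48
Op 19: tick 1 -> clock=49. purged={a.com,b.com,d.com}
Op 20: insert d.com -> 10.0.0.2 (expiry=49+1=50). clock=49
Op 21: insert d.com -> 10.0.0.2 (expiry=49+1=50). clock=49
Op 22: insert c.com -> 10.0.0.1 (expiry=49+2=51). clock=49
Op 23: insert c.com -> 10.0.0.3 (expiry=49+2=51). clock=49
Op 24: insert d.com -> 10.0.0.1 (expiry=49+1=50). clock=49
lookup d.com: present, ip=10.0.0.1 expiry=50 > clock=49

Answer: 10.0.0.1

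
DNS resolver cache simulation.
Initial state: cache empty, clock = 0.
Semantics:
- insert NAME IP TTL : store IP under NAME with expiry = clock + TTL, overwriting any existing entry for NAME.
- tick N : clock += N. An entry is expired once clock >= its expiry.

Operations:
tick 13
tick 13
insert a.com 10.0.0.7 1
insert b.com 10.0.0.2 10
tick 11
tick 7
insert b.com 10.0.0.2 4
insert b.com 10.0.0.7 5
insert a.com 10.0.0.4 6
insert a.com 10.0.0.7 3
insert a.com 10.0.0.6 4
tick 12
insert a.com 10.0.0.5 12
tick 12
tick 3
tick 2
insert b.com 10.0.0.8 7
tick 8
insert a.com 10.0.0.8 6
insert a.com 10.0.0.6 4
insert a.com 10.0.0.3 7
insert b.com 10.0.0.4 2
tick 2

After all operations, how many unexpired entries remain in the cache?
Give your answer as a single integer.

Op 1: tick 13 -> clock=13.
Op 2: tick 13 -> clock=26.
Op 3: insert a.com -> 10.0.0.7 (expiry=26+1=27). clock=26
Op 4: insert b.com -> 10.0.0.2 (expiry=26+10=36). clock=26
Op 5: tick 11 -> clock=37. purged={a.com,b.com}
Op 6: tick 7 -> clock=44.
Op 7: insert b.com -> 10.0.0.2 (expiry=44+4=48). clock=44
Op 8: insert b.com -> 10.0.0.7 (expiry=44+5=49). clock=44
Op 9: insert a.com -> 10.0.0.4 (expiry=44+6=50). clock=44
Op 10: insert a.com -> 10.0.0.7 (expiry=44+3=47). clock=44
Op 11: insert a.com -> 10.0.0.6 (expiry=44+4=48). clock=44
Op 12: tick 12 -> clock=56. purged={a.com,b.com}
Op 13: insert a.com -> 10.0.0.5 (expiry=56+12=68). clock=56
Op 14: tick 12 -> clock=68. purged={a.com}
Op 15: tick 3 -> clock=71.
Op 16: tick 2 -> clock=73.
Op 17: insert b.com -> 10.0.0.8 (expiry=73+7=80). clock=73
Op 18: tick 8 -> clock=81. purged={b.com}
Op 19: insert a.com -> 10.0.0.8 (expiry=81+6=87). clock=81
Op 20: insert a.com -> 10.0.0.6 (expiry=81+4=85). clock=81
Op 21: insert a.com -> 10.0.0.3 (expiry=81+7=88). clock=81
Op 22: insert b.com -> 10.0.0.4 (expiry=81+2=83). clock=81
Op 23: tick 2 -> clock=83. purged={b.com}
Final cache (unexpired): {a.com} -> size=1

Answer: 1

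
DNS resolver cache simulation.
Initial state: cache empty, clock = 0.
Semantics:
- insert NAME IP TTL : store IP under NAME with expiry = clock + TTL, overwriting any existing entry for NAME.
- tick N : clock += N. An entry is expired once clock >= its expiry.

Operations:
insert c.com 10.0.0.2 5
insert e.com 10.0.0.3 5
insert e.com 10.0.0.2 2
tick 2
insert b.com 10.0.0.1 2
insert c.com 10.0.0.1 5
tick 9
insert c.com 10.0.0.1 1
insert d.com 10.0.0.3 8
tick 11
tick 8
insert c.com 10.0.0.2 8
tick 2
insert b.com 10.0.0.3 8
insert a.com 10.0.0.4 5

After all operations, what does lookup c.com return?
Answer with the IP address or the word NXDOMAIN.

Op 1: insert c.com -> 10.0.0.2 (expiry=0+5=5). clock=0
Op 2: insert e.com -> 10.0.0.3 (expiry=0+5=5). clock=0
Op 3: insert e.com -> 10.0.0.2 (expiry=0+2=2). clock=0
Op 4: tick 2 -> clock=2. purged={e.com}
Op 5: insert b.com -> 10.0.0.1 (expiry=2+2=4). clock=2
Op 6: insert c.com -> 10.0.0.1 (expiry=2+5=7). clock=2
Op 7: tick 9 -> clock=11. purged={b.com,c.com}
Op 8: insert c.com -> 10.0.0.1 (expiry=11+1=12). clock=11
Op 9: insert d.com -> 10.0.0.3 (expiry=11+8=19). clock=11
Op 10: tick 11 -> clock=22. purged={c.com,d.com}
Op 11: tick 8 -> clock=30.
Op 12: insert c.com -> 10.0.0.2 (expiry=30+8=38). clock=30
Op 13: tick 2 -> clock=32.
Op 14: insert b.com -> 10.0.0.3 (expiry=32+8=40). clock=32
Op 15: insert a.com -> 10.0.0.4 (expiry=32+5=37). clock=32
lookup c.com: present, ip=10.0.0.2 expiry=38 > clock=32

Answer: 10.0.0.2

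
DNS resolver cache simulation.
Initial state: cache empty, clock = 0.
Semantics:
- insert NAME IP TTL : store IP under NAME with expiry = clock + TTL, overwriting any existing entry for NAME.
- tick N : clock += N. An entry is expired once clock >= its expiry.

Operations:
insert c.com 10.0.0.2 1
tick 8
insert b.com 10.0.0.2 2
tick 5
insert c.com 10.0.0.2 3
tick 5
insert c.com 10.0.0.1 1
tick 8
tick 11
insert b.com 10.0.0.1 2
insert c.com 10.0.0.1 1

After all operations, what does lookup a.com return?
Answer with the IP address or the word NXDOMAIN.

Op 1: insert c.com -> 10.0.0.2 (expiry=0+1=1). clock=0
Op 2: tick 8 -> clock=8. purged={c.com}
Op 3: insert b.com -> 10.0.0.2 (expiry=8+2=10). clock=8
Op 4: tick 5 -> clock=13. purged={b.com}
Op 5: insert c.com -> 10.0.0.2 (expiry=13+3=16). clock=13
Op 6: tick 5 -> clock=18. purged={c.com}
Op 7: insert c.com -> 10.0.0.1 (expiry=18+1=19). clock=18
Op 8: tick 8 -> clock=26. purged={c.com}
Op 9: tick 11 -> clock=37.
Op 10: insert b.com -> 10.0.0.1 (expiry=37+2=39). clock=37
Op 11: insert c.com -> 10.0.0.1 (expiry=37+1=38). clock=37
lookup a.com: not in cache (expired or never inserted)

Answer: NXDOMAIN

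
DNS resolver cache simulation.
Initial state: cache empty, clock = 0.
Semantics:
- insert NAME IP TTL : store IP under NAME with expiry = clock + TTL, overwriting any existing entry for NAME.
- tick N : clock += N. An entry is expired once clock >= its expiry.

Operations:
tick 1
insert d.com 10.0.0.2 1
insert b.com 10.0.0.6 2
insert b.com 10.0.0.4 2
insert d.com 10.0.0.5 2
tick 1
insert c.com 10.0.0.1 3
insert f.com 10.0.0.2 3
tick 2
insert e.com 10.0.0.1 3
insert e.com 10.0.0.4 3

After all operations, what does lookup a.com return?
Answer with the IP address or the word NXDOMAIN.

Answer: NXDOMAIN

Derivation:
Op 1: tick 1 -> clock=1.
Op 2: insert d.com -> 10.0.0.2 (expiry=1+1=2). clock=1
Op 3: insert b.com -> 10.0.0.6 (expiry=1+2=3). clock=1
Op 4: insert b.com -> 10.0.0.4 (expiry=1+2=3). clock=1
Op 5: insert d.com -> 10.0.0.5 (expiry=1+2=3). clock=1
Op 6: tick 1 -> clock=2.
Op 7: insert c.com -> 10.0.0.1 (expiry=2+3=5). clock=2
Op 8: insert f.com -> 10.0.0.2 (expiry=2+3=5). clock=2
Op 9: tick 2 -> clock=4. purged={b.com,d.com}
Op 10: insert e.com -> 10.0.0.1 (expiry=4+3=7). clock=4
Op 11: insert e.com -> 10.0.0.4 (expiry=4+3=7). clock=4
lookup a.com: not in cache (expired or never inserted)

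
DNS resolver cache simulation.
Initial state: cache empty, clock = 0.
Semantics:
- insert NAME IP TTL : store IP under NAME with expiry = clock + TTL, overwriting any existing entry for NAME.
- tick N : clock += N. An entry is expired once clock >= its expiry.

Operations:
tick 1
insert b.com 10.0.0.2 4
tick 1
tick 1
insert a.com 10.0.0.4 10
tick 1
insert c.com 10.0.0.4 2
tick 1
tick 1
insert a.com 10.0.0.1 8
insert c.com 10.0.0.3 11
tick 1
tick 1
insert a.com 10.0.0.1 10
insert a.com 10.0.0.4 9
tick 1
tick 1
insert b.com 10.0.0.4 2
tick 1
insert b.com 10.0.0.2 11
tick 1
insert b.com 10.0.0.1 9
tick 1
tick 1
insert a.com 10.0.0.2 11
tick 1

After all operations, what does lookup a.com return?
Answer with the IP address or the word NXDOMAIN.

Answer: 10.0.0.2

Derivation:
Op 1: tick 1 -> clock=1.
Op 2: insert b.com -> 10.0.0.2 (expiry=1+4=5). clock=1
Op 3: tick 1 -> clock=2.
Op 4: tick 1 -> clock=3.
Op 5: insert a.com -> 10.0.0.4 (expiry=3+10=13). clock=3
Op 6: tick 1 -> clock=4.
Op 7: insert c.com -> 10.0.0.4 (expiry=4+2=6). clock=4
Op 8: tick 1 -> clock=5. purged={b.com}
Op 9: tick 1 -> clock=6. purged={c.com}
Op 10: insert a.com -> 10.0.0.1 (expiry=6+8=14). clock=6
Op 11: insert c.com -> 10.0.0.3 (expiry=6+11=17). clock=6
Op 12: tick 1 -> clock=7.
Op 13: tick 1 -> clock=8.
Op 14: insert a.com -> 10.0.0.1 (expiry=8+10=18). clock=8
Op 15: insert a.com -> 10.0.0.4 (expiry=8+9=17). clock=8
Op 16: tick 1 -> clock=9.
Op 17: tick 1 -> clock=10.
Op 18: insert b.com -> 10.0.0.4 (expiry=10+2=12). clock=10
Op 19: tick 1 -> clock=11.
Op 20: insert b.com -> 10.0.0.2 (expiry=11+11=22). clock=11
Op 21: tick 1 -> clock=12.
Op 22: insert b.com -> 10.0.0.1 (expiry=12+9=21). clock=12
Op 23: tick 1 -> clock=13.
Op 24: tick 1 -> clock=14.
Op 25: insert a.com -> 10.0.0.2 (expiry=14+11=25). clock=14
Op 26: tick 1 -> clock=15.
lookup a.com: present, ip=10.0.0.2 expiry=25 > clock=15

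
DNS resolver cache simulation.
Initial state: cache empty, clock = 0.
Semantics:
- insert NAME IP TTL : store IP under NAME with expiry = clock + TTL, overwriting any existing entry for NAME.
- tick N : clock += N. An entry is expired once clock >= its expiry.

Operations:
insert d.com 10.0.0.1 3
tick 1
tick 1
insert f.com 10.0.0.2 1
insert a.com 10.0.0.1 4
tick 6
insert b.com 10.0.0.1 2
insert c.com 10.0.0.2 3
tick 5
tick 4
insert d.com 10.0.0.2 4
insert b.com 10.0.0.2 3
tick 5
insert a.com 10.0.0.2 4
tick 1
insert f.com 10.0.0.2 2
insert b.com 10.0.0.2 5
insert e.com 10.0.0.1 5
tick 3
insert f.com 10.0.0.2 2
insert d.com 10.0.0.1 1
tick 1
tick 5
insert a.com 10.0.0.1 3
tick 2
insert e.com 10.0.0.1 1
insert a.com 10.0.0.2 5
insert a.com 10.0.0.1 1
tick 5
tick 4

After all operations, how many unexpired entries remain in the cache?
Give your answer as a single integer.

Op 1: insert d.com -> 10.0.0.1 (expiry=0+3=3). clock=0
Op 2: tick 1 -> clock=1.
Op 3: tick 1 -> clock=2.
Op 4: insert f.com -> 10.0.0.2 (expiry=2+1=3). clock=2
Op 5: insert a.com -> 10.0.0.1 (expiry=2+4=6). clock=2
Op 6: tick 6 -> clock=8. purged={a.com,d.com,f.com}
Op 7: insert b.com -> 10.0.0.1 (expiry=8+2=10). clock=8
Op 8: insert c.com -> 10.0.0.2 (expiry=8+3=11). clock=8
Op 9: tick 5 -> clock=13. purged={b.com,c.com}
Op 10: tick 4 -> clock=17.
Op 11: insert d.com -> 10.0.0.2 (expiry=17+4=21). clock=17
Op 12: insert b.com -> 10.0.0.2 (expiry=17+3=20). clock=17
Op 13: tick 5 -> clock=22. purged={b.com,d.com}
Op 14: insert a.com -> 10.0.0.2 (expiry=22+4=26). clock=22
Op 15: tick 1 -> clock=23.
Op 16: insert f.com -> 10.0.0.2 (expiry=23+2=25). clock=23
Op 17: insert b.com -> 10.0.0.2 (expiry=23+5=28). clock=23
Op 18: insert e.com -> 10.0.0.1 (expiry=23+5=28). clock=23
Op 19: tick 3 -> clock=26. purged={a.com,f.com}
Op 20: insert f.com -> 10.0.0.2 (expiry=26+2=28). clock=26
Op 21: insert d.com -> 10.0.0.1 (expiry=26+1=27). clock=26
Op 22: tick 1 -> clock=27. purged={d.com}
Op 23: tick 5 -> clock=32. purged={b.com,e.com,f.com}
Op 24: insert a.com -> 10.0.0.1 (expiry=32+3=35). clock=32
Op 25: tick 2 -> clock=34.
Op 26: insert e.com -> 10.0.0.1 (expiry=34+1=35). clock=34
Op 27: insert a.com -> 10.0.0.2 (expiry=34+5=39). clock=34
Op 28: insert a.com -> 10.0.0.1 (expiry=34+1=35). clock=34
Op 29: tick 5 -> clock=39. purged={a.com,e.com}
Op 30: tick 4 -> clock=43.
Final cache (unexpired): {} -> size=0

Answer: 0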